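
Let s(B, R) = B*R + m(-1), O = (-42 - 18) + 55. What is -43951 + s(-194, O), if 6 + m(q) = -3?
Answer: -42990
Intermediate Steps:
m(q) = -9 (m(q) = -6 - 3 = -9)
O = -5 (O = -60 + 55 = -5)
s(B, R) = -9 + B*R (s(B, R) = B*R - 9 = -9 + B*R)
-43951 + s(-194, O) = -43951 + (-9 - 194*(-5)) = -43951 + (-9 + 970) = -43951 + 961 = -42990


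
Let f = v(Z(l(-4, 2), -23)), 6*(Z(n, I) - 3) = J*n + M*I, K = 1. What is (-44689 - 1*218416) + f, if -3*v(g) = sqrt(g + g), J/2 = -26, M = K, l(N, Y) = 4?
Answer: -263105 - I*sqrt(71)/3 ≈ -2.6311e+5 - 2.8087*I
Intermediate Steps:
M = 1
J = -52 (J = 2*(-26) = -52)
Z(n, I) = 3 - 26*n/3 + I/6 (Z(n, I) = 3 + (-52*n + 1*I)/6 = 3 + (-52*n + I)/6 = 3 + (I - 52*n)/6 = 3 + (-26*n/3 + I/6) = 3 - 26*n/3 + I/6)
v(g) = -sqrt(2)*sqrt(g)/3 (v(g) = -sqrt(g + g)/3 = -sqrt(2)*sqrt(g)/3)
f = -I*sqrt(71)/3 (f = -sqrt(2)*sqrt(3 - 26/3*4 + (1/6)*(-23))/3 = -sqrt(2)*sqrt(3 - 104/3 - 23/6)/3 = -sqrt(2)*sqrt(-71/2)/3 = -sqrt(2)*I*sqrt(142)/2/3 = -I*sqrt(71)/3 ≈ -2.8087*I)
(-44689 - 1*218416) + f = (-44689 - 1*218416) - I*sqrt(71)/3 = (-44689 - 218416) - I*sqrt(71)/3 = -263105 - I*sqrt(71)/3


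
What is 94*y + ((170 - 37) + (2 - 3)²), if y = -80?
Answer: -7386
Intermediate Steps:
94*y + ((170 - 37) + (2 - 3)²) = 94*(-80) + ((170 - 37) + (2 - 3)²) = -7520 + (133 + (-1)²) = -7520 + (133 + 1) = -7520 + 134 = -7386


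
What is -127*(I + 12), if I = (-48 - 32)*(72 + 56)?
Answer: 1298956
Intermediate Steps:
I = -10240 (I = -80*128 = -10240)
-127*(I + 12) = -127*(-10240 + 12) = -127*(-10228) = 1298956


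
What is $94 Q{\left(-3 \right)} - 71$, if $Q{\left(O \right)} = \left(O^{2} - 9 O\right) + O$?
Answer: $3031$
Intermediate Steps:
$Q{\left(O \right)} = O^{2} - 8 O$
$94 Q{\left(-3 \right)} - 71 = 94 \left(- 3 \left(-8 - 3\right)\right) - 71 = 94 \left(\left(-3\right) \left(-11\right)\right) - 71 = 94 \cdot 33 - 71 = 3102 - 71 = 3031$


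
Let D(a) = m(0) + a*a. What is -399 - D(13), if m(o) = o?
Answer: -568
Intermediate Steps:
D(a) = a**2 (D(a) = 0 + a*a = 0 + a**2 = a**2)
-399 - D(13) = -399 - 1*13**2 = -399 - 1*169 = -399 - 169 = -568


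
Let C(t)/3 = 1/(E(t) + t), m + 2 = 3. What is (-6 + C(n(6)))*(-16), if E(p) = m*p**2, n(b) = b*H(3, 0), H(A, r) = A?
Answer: 5464/57 ≈ 95.860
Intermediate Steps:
m = 1 (m = -2 + 3 = 1)
n(b) = 3*b (n(b) = b*3 = 3*b)
E(p) = p**2 (E(p) = 1*p**2 = p**2)
C(t) = 3/(t + t**2) (C(t) = 3/(t**2 + t) = 3/(t + t**2))
(-6 + C(n(6)))*(-16) = (-6 + 3/(((3*6))*(1 + 3*6)))*(-16) = (-6 + 3/(18*(1 + 18)))*(-16) = (-6 + 3*(1/18)/19)*(-16) = (-6 + 3*(1/18)*(1/19))*(-16) = (-6 + 1/114)*(-16) = -683/114*(-16) = 5464/57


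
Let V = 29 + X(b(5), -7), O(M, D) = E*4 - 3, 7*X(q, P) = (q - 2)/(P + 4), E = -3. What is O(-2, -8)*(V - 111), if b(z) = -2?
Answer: 8590/7 ≈ 1227.1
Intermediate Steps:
X(q, P) = (-2 + q)/(7*(4 + P)) (X(q, P) = ((q - 2)/(P + 4))/7 = ((-2 + q)/(4 + P))/7 = (-2 + q)/(7*(4 + P)))
O(M, D) = -15 (O(M, D) = -3*4 - 3 = -12 - 3 = -15)
V = 613/21 (V = 29 + (-2 - 2)/(7*(4 - 7)) = 29 + (⅐)*(-4)/(-3) = 29 + (⅐)*(-⅓)*(-4) = 29 + 4/21 = 613/21 ≈ 29.190)
O(-2, -8)*(V - 111) = -15*(613/21 - 111) = -15*(-1718/21) = 8590/7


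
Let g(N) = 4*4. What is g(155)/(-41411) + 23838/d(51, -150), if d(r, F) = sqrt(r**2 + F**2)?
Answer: -16/41411 + 7946*sqrt(2789)/2789 ≈ 150.46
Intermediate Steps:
g(N) = 16
d(r, F) = sqrt(F**2 + r**2)
g(155)/(-41411) + 23838/d(51, -150) = 16/(-41411) + 23838/(sqrt((-150)**2 + 51**2)) = 16*(-1/41411) + 23838/(sqrt(22500 + 2601)) = -16/41411 + 23838/(sqrt(25101)) = -16/41411 + 23838/((3*sqrt(2789))) = -16/41411 + 23838*(sqrt(2789)/8367) = -16/41411 + 7946*sqrt(2789)/2789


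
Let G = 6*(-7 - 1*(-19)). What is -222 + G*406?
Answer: 29010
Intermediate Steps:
G = 72 (G = 6*(-7 + 19) = 6*12 = 72)
-222 + G*406 = -222 + 72*406 = -222 + 29232 = 29010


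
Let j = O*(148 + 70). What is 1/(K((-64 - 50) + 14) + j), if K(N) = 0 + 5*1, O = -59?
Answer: -1/12857 ≈ -7.7779e-5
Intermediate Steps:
K(N) = 5 (K(N) = 0 + 5 = 5)
j = -12862 (j = -59*(148 + 70) = -59*218 = -12862)
1/(K((-64 - 50) + 14) + j) = 1/(5 - 12862) = 1/(-12857) = -1/12857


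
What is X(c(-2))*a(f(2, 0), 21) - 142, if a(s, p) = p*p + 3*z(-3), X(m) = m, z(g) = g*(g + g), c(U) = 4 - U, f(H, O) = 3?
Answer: 2828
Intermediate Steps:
z(g) = 2*g**2 (z(g) = g*(2*g) = 2*g**2)
a(s, p) = 54 + p**2 (a(s, p) = p*p + 3*(2*(-3)**2) = p**2 + 3*(2*9) = p**2 + 3*18 = p**2 + 54 = 54 + p**2)
X(c(-2))*a(f(2, 0), 21) - 142 = (4 - 1*(-2))*(54 + 21**2) - 142 = (4 + 2)*(54 + 441) - 142 = 6*495 - 142 = 2970 - 142 = 2828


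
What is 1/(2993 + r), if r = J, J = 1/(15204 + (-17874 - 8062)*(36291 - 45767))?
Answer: 245784740/735633726821 ≈ 0.00033411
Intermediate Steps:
J = 1/245784740 (J = 1/(15204 - 25936*(-9476)) = 1/(15204 + 245769536) = 1/245784740 ≈ 4.0686e-9)
r = 1/245784740 ≈ 4.0686e-9
1/(2993 + r) = 1/(2993 + 1/245784740) = 1/(735633726821/245784740) = 245784740/735633726821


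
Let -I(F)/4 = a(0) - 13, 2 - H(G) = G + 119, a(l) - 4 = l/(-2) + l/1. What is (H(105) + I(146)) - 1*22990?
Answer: -23176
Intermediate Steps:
a(l) = 4 + l/2 (a(l) = 4 + (l/(-2) + l/1) = 4 + (l*(-½) + l*1) = 4 + (-l/2 + l) = 4 + l/2)
H(G) = -117 - G (H(G) = 2 - (G + 119) = 2 - (119 + G) = 2 + (-119 - G) = -117 - G)
I(F) = 36 (I(F) = -4*((4 + (½)*0) - 13) = -4*((4 + 0) - 13) = -4*(4 - 13) = -4*(-9) = 36)
(H(105) + I(146)) - 1*22990 = ((-117 - 1*105) + 36) - 1*22990 = ((-117 - 105) + 36) - 22990 = (-222 + 36) - 22990 = -186 - 22990 = -23176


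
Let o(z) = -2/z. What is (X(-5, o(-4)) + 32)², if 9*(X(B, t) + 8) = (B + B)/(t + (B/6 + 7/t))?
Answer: 8655364/15129 ≈ 572.10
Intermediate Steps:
X(B, t) = -8 + 2*B/(9*(t + 7/t + B/6)) (X(B, t) = -8 + ((B + B)/(t + (B/6 + 7/t)))/9 = -8 + ((2*B)/(t + (B*(⅙) + 7/t)))/9 = -8 + ((2*B)/(t + (B/6 + 7/t)))/9 = -8 + ((2*B)/(t + (7/t + B/6)))/9 = -8 + ((2*B)/(t + 7/t + B/6))/9 = -8 + (2*B/(t + 7/t + B/6))/9 = -8 + 2*B/(9*(t + 7/t + B/6)))
(X(-5, o(-4)) + 32)² = (4*(-252 - 36*(-2/(-4))² - 5*(-5)*(-2/(-4)))/(3*(42 + 6*(-2/(-4))² - (-10)/(-4))) + 32)² = (4*(-252 - 36*(-2*(-¼))² - 5*(-5)*(-2*(-¼)))/(3*(42 + 6*(-2*(-¼))² - (-10)*(-1)/4)) + 32)² = (4*(-252 - 36*(½)² - 5*(-5)*½)/(3*(42 + 6*(½)² - 5*½)) + 32)² = (4*(-252 - 36*¼ + 25/2)/(3*(42 + 6*(¼) - 5/2)) + 32)² = (4*(-252 - 9 + 25/2)/(3*(42 + 3/2 - 5/2)) + 32)² = ((4/3)*(-497/2)/41 + 32)² = ((4/3)*(1/41)*(-497/2) + 32)² = (-994/123 + 32)² = (2942/123)² = 8655364/15129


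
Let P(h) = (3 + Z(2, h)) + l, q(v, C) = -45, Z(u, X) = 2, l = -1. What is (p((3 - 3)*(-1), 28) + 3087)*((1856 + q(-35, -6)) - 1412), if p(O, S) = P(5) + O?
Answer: 1233309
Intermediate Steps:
P(h) = 4 (P(h) = (3 + 2) - 1 = 5 - 1 = 4)
p(O, S) = 4 + O
(p((3 - 3)*(-1), 28) + 3087)*((1856 + q(-35, -6)) - 1412) = ((4 + (3 - 3)*(-1)) + 3087)*((1856 - 45) - 1412) = ((4 + 0*(-1)) + 3087)*(1811 - 1412) = ((4 + 0) + 3087)*399 = (4 + 3087)*399 = 3091*399 = 1233309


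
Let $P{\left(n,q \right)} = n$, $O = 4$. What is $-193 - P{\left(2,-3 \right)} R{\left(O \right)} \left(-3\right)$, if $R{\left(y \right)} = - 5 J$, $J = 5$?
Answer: $-343$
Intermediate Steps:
$R{\left(y \right)} = -25$ ($R{\left(y \right)} = \left(-5\right) 5 = -25$)
$-193 - P{\left(2,-3 \right)} R{\left(O \right)} \left(-3\right) = -193 - 2 \left(-25\right) \left(-3\right) = -193 - \left(-50\right) \left(-3\right) = -193 - 150 = -343$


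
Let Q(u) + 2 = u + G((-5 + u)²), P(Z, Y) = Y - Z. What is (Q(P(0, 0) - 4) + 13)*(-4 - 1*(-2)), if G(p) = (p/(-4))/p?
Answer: -27/2 ≈ -13.500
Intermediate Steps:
G(p) = -¼ (G(p) = (p*(-¼))/p = (-p/4)/p = -¼)
Q(u) = -9/4 + u (Q(u) = -2 + (u - ¼) = -2 + (-¼ + u) = -9/4 + u)
(Q(P(0, 0) - 4) + 13)*(-4 - 1*(-2)) = ((-9/4 + ((0 - 1*0) - 4)) + 13)*(-4 - 1*(-2)) = ((-9/4 + ((0 + 0) - 4)) + 13)*(-4 + 2) = ((-9/4 + (0 - 4)) + 13)*(-2) = ((-9/4 - 4) + 13)*(-2) = (-25/4 + 13)*(-2) = (27/4)*(-2) = -27/2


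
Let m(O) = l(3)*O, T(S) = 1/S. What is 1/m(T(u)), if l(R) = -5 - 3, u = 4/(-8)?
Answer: 1/16 ≈ 0.062500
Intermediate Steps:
u = -1/2 (u = 4*(-1/8) = -1/2 ≈ -0.50000)
l(R) = -8
m(O) = -8*O
1/m(T(u)) = 1/(-8/(-1/2)) = 1/(-8*(-2)) = 1/16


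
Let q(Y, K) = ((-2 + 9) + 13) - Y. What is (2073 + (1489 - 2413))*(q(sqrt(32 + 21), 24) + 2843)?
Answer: 3289587 - 1149*sqrt(53) ≈ 3.2812e+6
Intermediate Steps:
q(Y, K) = 20 - Y (q(Y, K) = (7 + 13) - Y = 20 - Y)
(2073 + (1489 - 2413))*(q(sqrt(32 + 21), 24) + 2843) = (2073 + (1489 - 2413))*((20 - sqrt(32 + 21)) + 2843) = (2073 - 924)*((20 - sqrt(53)) + 2843) = 1149*(2863 - sqrt(53)) = 3289587 - 1149*sqrt(53)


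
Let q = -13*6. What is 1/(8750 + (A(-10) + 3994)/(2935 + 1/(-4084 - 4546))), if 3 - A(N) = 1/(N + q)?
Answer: 1114478156/9753201610155 ≈ 0.00011427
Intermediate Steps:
q = -78
A(N) = 3 - 1/(-78 + N) (A(N) = 3 - 1/(N - 78) = 3 - 1/(-78 + N))
1/(8750 + (A(-10) + 3994)/(2935 + 1/(-4084 - 4546))) = 1/(8750 + ((-235 + 3*(-10))/(-78 - 10) + 3994)/(2935 + 1/(-4084 - 4546))) = 1/(8750 + ((-235 - 30)/(-88) + 3994)/(2935 + 1/(-8630))) = 1/(8750 + (-1/88*(-265) + 3994)/(2935 - 1/8630)) = 1/(8750 + (265/88 + 3994)/(25329049/8630)) = 1/(8750 + (351737/88)*(8630/25329049)) = 1/(8750 + 1517745155/1114478156) = 1/(9753201610155/1114478156) = 1114478156/9753201610155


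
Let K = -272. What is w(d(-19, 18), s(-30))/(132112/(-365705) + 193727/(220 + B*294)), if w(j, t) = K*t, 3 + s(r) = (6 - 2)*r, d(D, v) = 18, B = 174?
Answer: 209528906812160/21353182141 ≈ 9812.5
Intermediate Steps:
s(r) = -3 + 4*r (s(r) = -3 + (6 - 2)*r = -3 + 4*r)
w(j, t) = -272*t
w(d(-19, 18), s(-30))/(132112/(-365705) + 193727/(220 + B*294)) = (-272*(-3 + 4*(-30)))/(132112/(-365705) + 193727/(220 + 174*294)) = (-272*(-3 - 120))/(132112*(-1/365705) + 193727/(220 + 51156)) = (-272*(-123))/(-132112/365705 + 193727/51376) = 33456/(-132112/365705 + 193727*(1/51376)) = 33456/(-132112/365705 + 193727/51376) = 33456/(64059546423/18788460080) = 33456*(18788460080/64059546423) = 209528906812160/21353182141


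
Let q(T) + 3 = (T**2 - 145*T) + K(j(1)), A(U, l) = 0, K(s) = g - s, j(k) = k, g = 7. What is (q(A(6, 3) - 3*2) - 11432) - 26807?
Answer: -37330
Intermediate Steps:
K(s) = 7 - s
q(T) = 3 + T**2 - 145*T (q(T) = -3 + ((T**2 - 145*T) + (7 - 1*1)) = -3 + ((T**2 - 145*T) + (7 - 1)) = -3 + ((T**2 - 145*T) + 6) = -3 + (6 + T**2 - 145*T) = 3 + T**2 - 145*T)
(q(A(6, 3) - 3*2) - 11432) - 26807 = ((3 + (0 - 3*2)**2 - 145*(0 - 3*2)) - 11432) - 26807 = ((3 + (0 - 6)**2 - 145*(0 - 6)) - 11432) - 26807 = ((3 + (-6)**2 - 145*(-6)) - 11432) - 26807 = ((3 + 36 + 870) - 11432) - 26807 = (909 - 11432) - 26807 = -10523 - 26807 = -37330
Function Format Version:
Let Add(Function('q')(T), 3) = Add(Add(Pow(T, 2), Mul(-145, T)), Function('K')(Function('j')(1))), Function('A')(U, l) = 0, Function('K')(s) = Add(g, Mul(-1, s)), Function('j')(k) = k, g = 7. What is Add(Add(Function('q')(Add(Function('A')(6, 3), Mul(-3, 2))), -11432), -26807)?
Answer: -37330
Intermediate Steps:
Function('K')(s) = Add(7, Mul(-1, s))
Function('q')(T) = Add(3, Pow(T, 2), Mul(-145, T)) (Function('q')(T) = Add(-3, Add(Add(Pow(T, 2), Mul(-145, T)), Add(7, Mul(-1, 1)))) = Add(-3, Add(Add(Pow(T, 2), Mul(-145, T)), Add(7, -1))) = Add(-3, Add(Add(Pow(T, 2), Mul(-145, T)), 6)) = Add(-3, Add(6, Pow(T, 2), Mul(-145, T))) = Add(3, Pow(T, 2), Mul(-145, T)))
Add(Add(Function('q')(Add(Function('A')(6, 3), Mul(-3, 2))), -11432), -26807) = Add(Add(Add(3, Pow(Add(0, Mul(-3, 2)), 2), Mul(-145, Add(0, Mul(-3, 2)))), -11432), -26807) = Add(Add(Add(3, Pow(Add(0, -6), 2), Mul(-145, Add(0, -6))), -11432), -26807) = Add(Add(Add(3, Pow(-6, 2), Mul(-145, -6)), -11432), -26807) = Add(Add(Add(3, 36, 870), -11432), -26807) = Add(Add(909, -11432), -26807) = Add(-10523, -26807) = -37330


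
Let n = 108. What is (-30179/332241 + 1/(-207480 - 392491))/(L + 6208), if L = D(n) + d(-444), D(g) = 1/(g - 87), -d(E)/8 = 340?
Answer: -18106857050/695289850099559 ≈ -2.6042e-5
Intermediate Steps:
d(E) = -2720 (d(E) = -8*340 = -2720)
D(g) = 1/(-87 + g)
L = -57119/21 (L = 1/(-87 + 108) - 2720 = 1/21 - 2720 = -57119/21 ≈ -2720.0)
(-30179/332241 + 1/(-207480 - 392491))/(L + 6208) = (-30179/332241 + 1/(-207480 - 392491))/(-57119/21 + 6208) = (-30179*1/332241 + 1/(-599971))/(73249/21) = (-30179/332241 - 1/599971)*(21/73249) = -18106857050/199334965011*21/73249 = -18106857050/695289850099559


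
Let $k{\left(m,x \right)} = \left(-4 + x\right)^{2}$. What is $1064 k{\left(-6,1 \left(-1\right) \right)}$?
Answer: $26600$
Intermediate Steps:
$1064 k{\left(-6,1 \left(-1\right) \right)} = 1064 \left(-4 + 1 \left(-1\right)\right)^{2} = 1064 \left(-4 - 1\right)^{2} = 1064 \left(-5\right)^{2} = 1064 \cdot 25 = 26600$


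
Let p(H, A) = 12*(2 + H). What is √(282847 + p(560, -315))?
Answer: √289591 ≈ 538.14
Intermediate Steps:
p(H, A) = 24 + 12*H
√(282847 + p(560, -315)) = √(282847 + (24 + 12*560)) = √(282847 + (24 + 6720)) = √(282847 + 6744) = √289591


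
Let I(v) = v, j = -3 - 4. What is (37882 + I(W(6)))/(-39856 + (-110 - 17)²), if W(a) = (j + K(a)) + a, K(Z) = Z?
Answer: -12629/7909 ≈ -1.5968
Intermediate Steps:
j = -7
W(a) = -7 + 2*a (W(a) = (-7 + a) + a = -7 + 2*a)
(37882 + I(W(6)))/(-39856 + (-110 - 17)²) = (37882 + (-7 + 2*6))/(-39856 + (-110 - 17)²) = (37882 + (-7 + 12))/(-39856 + (-127)²) = (37882 + 5)/(-39856 + 16129) = 37887/(-23727) = 37887*(-1/23727) = -12629/7909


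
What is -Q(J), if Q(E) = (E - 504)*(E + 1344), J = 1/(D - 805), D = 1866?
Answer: 762535496855/1125721 ≈ 6.7738e+5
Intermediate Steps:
J = 1/1061 (J = 1/(1866 - 805) = 1/1061 ≈ 0.00094251)
Q(E) = (-504 + E)*(1344 + E)
-Q(J) = -(-677376 + (1/1061)**2 + 840*(1/1061)) = -(-677376 + 1/1125721 + 840/1061) = -1*(-762535496855/1125721) = 762535496855/1125721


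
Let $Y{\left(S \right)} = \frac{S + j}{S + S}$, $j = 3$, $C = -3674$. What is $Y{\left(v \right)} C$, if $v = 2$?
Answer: $- \frac{9185}{2} \approx -4592.5$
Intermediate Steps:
$Y{\left(S \right)} = \frac{3 + S}{2 S}$ ($Y{\left(S \right)} = \frac{S + 3}{S + S} = \frac{3 + S}{2 S}$)
$Y{\left(v \right)} C = \frac{3 + 2}{2 \cdot 2} \left(-3674\right) = \frac{1}{2} \cdot \frac{1}{2} \cdot 5 \left(-3674\right) = \frac{5}{4} \left(-3674\right) = - \frac{9185}{2}$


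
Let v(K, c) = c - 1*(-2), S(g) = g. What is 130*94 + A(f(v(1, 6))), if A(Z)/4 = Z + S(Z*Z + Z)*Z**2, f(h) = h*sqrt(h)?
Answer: 1060796 + 32832*sqrt(2) ≈ 1.1072e+6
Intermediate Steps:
v(K, c) = 2 + c (v(K, c) = c + 2 = 2 + c)
f(h) = h**(3/2)
A(Z) = 4*Z + 4*Z**2*(Z + Z**2) (A(Z) = 4*(Z + (Z*Z + Z)*Z**2) = 4*(Z + (Z**2 + Z)*Z**2) = 4*(Z + (Z + Z**2)*Z**2) = 4*(Z + Z**2*(Z + Z**2)) = 4*Z + 4*Z**2*(Z + Z**2))
130*94 + A(f(v(1, 6))) = 130*94 + 4*(2 + 6)**(3/2)*(1 + ((2 + 6)**(3/2))**2*(1 + (2 + 6)**(3/2))) = 12220 + 4*8**(3/2)*(1 + (8**(3/2))**2*(1 + 8**(3/2))) = 12220 + 4*(16*sqrt(2))*(1 + (16*sqrt(2))**2*(1 + 16*sqrt(2))) = 12220 + 4*(16*sqrt(2))*(1 + 512*(1 + 16*sqrt(2))) = 12220 + 4*(16*sqrt(2))*(1 + (512 + 8192*sqrt(2))) = 12220 + 4*(16*sqrt(2))*(513 + 8192*sqrt(2)) = 12220 + 64*sqrt(2)*(513 + 8192*sqrt(2))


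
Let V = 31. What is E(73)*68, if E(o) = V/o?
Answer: 2108/73 ≈ 28.877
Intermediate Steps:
E(o) = 31/o
E(73)*68 = (31/73)*68 = 2108/73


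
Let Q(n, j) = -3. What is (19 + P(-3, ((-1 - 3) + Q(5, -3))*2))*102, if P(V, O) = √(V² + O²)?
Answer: 1938 + 102*√205 ≈ 3398.4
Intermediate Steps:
P(V, O) = √(O² + V²)
(19 + P(-3, ((-1 - 3) + Q(5, -3))*2))*102 = (19 + √((((-1 - 3) - 3)*2)² + (-3)²))*102 = (19 + √(((-4 - 3)*2)² + 9))*102 = (19 + √((-7*2)² + 9))*102 = (19 + √((-14)² + 9))*102 = (19 + √(196 + 9))*102 = (19 + √205)*102 = 1938 + 102*√205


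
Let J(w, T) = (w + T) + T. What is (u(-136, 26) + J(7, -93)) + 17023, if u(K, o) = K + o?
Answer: 16734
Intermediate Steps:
J(w, T) = w + 2*T (J(w, T) = (T + w) + T = w + 2*T)
(u(-136, 26) + J(7, -93)) + 17023 = ((-136 + 26) + (7 + 2*(-93))) + 17023 = (-110 + (7 - 186)) + 17023 = (-110 - 179) + 17023 = -289 + 17023 = 16734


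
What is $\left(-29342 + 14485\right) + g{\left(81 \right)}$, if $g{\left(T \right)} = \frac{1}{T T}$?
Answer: $- \frac{97476776}{6561} \approx -14857.0$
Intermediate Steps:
$g{\left(T \right)} = \frac{1}{T^{2}}$
$\left(-29342 + 14485\right) + g{\left(81 \right)} = \left(-29342 + 14485\right) + \frac{1}{6561} = -14857 + \frac{1}{6561} = - \frac{97476776}{6561}$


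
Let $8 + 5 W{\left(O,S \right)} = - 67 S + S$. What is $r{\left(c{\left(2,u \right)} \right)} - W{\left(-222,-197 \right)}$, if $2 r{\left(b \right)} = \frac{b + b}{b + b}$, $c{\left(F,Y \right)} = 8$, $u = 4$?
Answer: $- \frac{25983}{10} \approx -2598.3$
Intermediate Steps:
$W{\left(O,S \right)} = - \frac{8}{5} - \frac{66 S}{5}$ ($W{\left(O,S \right)} = - \frac{8}{5} + \frac{- 67 S + S}{5} = - \frac{8}{5} + \frac{\left(-66\right) S}{5} = - \frac{8}{5} - \frac{66 S}{5}$)
$r{\left(b \right)} = \frac{1}{2}$ ($r{\left(b \right)} = \frac{\left(b + b\right) \frac{1}{b + b}}{2} = \frac{2 b \frac{1}{2 b}}{2} = \frac{1}{2} \cdot 1 = \frac{1}{2}$)
$r{\left(c{\left(2,u \right)} \right)} - W{\left(-222,-197 \right)} = \frac{1}{2} - \left(- \frac{8}{5} - - \frac{13002}{5}\right) = \frac{1}{2} - \left(- \frac{8}{5} + \frac{13002}{5}\right) = \frac{1}{2} - \frac{12994}{5} = - \frac{25983}{10}$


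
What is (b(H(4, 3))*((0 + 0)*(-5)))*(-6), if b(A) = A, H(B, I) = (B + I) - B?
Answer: 0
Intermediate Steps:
H(B, I) = I
(b(H(4, 3))*((0 + 0)*(-5)))*(-6) = (3*((0 + 0)*(-5)))*(-6) = (3*(0*(-5)))*(-6) = (3*0)*(-6) = 0*(-6) = 0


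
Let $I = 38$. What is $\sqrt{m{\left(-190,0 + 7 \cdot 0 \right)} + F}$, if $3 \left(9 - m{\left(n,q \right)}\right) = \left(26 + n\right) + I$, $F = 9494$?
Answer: $\sqrt{9545} \approx 97.698$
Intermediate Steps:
$m{\left(n,q \right)} = - \frac{37}{3} - \frac{n}{3}$ ($m{\left(n,q \right)} = 9 - \frac{\left(26 + n\right) + 38}{3} = 9 - \frac{64 + n}{3} = 9 - \left(\frac{64}{3} + \frac{n}{3}\right) = - \frac{37}{3} - \frac{n}{3}$)
$\sqrt{m{\left(-190,0 + 7 \cdot 0 \right)} + F} = \sqrt{\left(- \frac{37}{3} - - \frac{190}{3}\right) + 9494} = \sqrt{\left(- \frac{37}{3} + \frac{190}{3}\right) + 9494} = \sqrt{51 + 9494} = \sqrt{9545}$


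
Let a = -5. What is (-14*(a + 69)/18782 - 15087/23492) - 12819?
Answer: -2828195022101/220613372 ≈ -12820.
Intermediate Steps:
(-14*(a + 69)/18782 - 15087/23492) - 12819 = (-14*(-5 + 69)/18782 - 15087/23492) - 12819 = (-14*64*(1/18782) - 15087*1/23492) - 12819 = (-896*1/18782 - 15087/23492) - 12819 = (-448/9391 - 15087/23492) - 12819 = -152206433/220613372 - 12819 = -2828195022101/220613372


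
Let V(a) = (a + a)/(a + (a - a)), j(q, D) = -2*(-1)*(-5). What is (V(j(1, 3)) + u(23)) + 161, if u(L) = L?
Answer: 186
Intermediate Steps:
j(q, D) = -10 (j(q, D) = 2*(-5) = -10)
V(a) = 2 (V(a) = (2*a)/(a + 0) = (2*a)/a = 2)
(V(j(1, 3)) + u(23)) + 161 = (2 + 23) + 161 = 25 + 161 = 186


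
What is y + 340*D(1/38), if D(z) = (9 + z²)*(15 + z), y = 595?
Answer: 638971605/13718 ≈ 46579.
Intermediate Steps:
y + 340*D(1/38) = 595 + 340*(135 + (1/38)³ + 9/38 + 15*(1/38)²) = 595 + 340*(135 + (1/38)³ + 9*(1/38) + 15*(1/38)²) = 595 + 340*(135 + 1/54872 + 9/38 + 15*(1/1444)) = 595 + 340*(135 + 1/54872 + 9/38 + 15/1444) = 595 + 340*(7421287/54872) = 595 + 630809395/13718 = 638971605/13718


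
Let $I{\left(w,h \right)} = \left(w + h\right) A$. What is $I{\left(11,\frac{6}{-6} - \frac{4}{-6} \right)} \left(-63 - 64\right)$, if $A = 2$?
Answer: $- \frac{8128}{3} \approx -2709.3$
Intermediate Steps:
$I{\left(w,h \right)} = 2 h + 2 w$ ($I{\left(w,h \right)} = \left(w + h\right) 2 = \left(h + w\right) 2 = 2 h + 2 w$)
$I{\left(11,\frac{6}{-6} - \frac{4}{-6} \right)} \left(-63 - 64\right) = \left(2 \left(\frac{6}{-6} - \frac{4}{-6}\right) + 2 \cdot 11\right) \left(-63 - 64\right) = \left(2 \left(6 \left(- \frac{1}{6}\right) - - \frac{2}{3}\right) + 22\right) \left(-127\right) = \left(2 \left(-1 + \frac{2}{3}\right) + 22\right) \left(-127\right) = \left(2 \left(- \frac{1}{3}\right) + 22\right) \left(-127\right) = \left(- \frac{2}{3} + 22\right) \left(-127\right) = \frac{64}{3} \left(-127\right) = - \frac{8128}{3}$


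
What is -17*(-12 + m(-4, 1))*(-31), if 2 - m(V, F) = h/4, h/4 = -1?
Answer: -4743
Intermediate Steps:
h = -4 (h = 4*(-1) = -4)
m(V, F) = 3 (m(V, F) = 2 - (-4)/4 = 2 - 1*(-1) = 2 + 1 = 3)
-17*(-12 + m(-4, 1))*(-31) = -17*(-12 + 3)*(-31) = -17*(-9)*(-31) = 153*(-31) = -4743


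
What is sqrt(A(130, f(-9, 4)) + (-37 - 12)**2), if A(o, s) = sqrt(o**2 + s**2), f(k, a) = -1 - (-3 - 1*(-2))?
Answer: sqrt(2531) ≈ 50.309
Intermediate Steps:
f(k, a) = 0 (f(k, a) = -1 - (-3 + 2) = -1 - 1*(-1) = -1 + 1 = 0)
sqrt(A(130, f(-9, 4)) + (-37 - 12)**2) = sqrt(sqrt(130**2 + 0**2) + (-37 - 12)**2) = sqrt(sqrt(16900 + 0) + (-49)**2) = sqrt(sqrt(16900) + 2401) = sqrt(130 + 2401) = sqrt(2531)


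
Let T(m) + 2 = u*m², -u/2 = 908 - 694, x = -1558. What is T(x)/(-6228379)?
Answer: 1038911794/6228379 ≈ 166.80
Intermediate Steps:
u = -428 (u = -2*(908 - 694) = -2*214 = -428)
T(m) = -2 - 428*m²
T(x)/(-6228379) = (-2 - 428*(-1558)²)/(-6228379) = (-2 - 428*2427364)*(-1/6228379) = (-2 - 1038911792)*(-1/6228379) = -1038911794*(-1/6228379) = 1038911794/6228379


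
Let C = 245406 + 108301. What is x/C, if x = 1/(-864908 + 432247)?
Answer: -1/153035224327 ≈ -6.5344e-12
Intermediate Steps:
C = 353707
x = -1/432661 (x = 1/(-432661) = -1/432661 ≈ -2.3113e-6)
x/C = -1/432661/353707 = -1/432661*1/353707 = -1/153035224327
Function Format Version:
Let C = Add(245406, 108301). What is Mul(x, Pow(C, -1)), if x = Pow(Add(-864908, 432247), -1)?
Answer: Rational(-1, 153035224327) ≈ -6.5344e-12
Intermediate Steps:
C = 353707
x = Rational(-1, 432661) (x = Pow(-432661, -1) = Rational(-1, 432661) ≈ -2.3113e-6)
Mul(x, Pow(C, -1)) = Mul(Rational(-1, 432661), Pow(353707, -1)) = Mul(Rational(-1, 432661), Rational(1, 353707)) = Rational(-1, 153035224327)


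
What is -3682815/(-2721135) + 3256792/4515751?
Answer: 1699523081199/819197873159 ≈ 2.0746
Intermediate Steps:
-3682815/(-2721135) + 3256792/4515751 = -3682815*(-1/2721135) + 3256792*(1/4515751) = 245521/181409 + 3256792/4515751 = 1699523081199/819197873159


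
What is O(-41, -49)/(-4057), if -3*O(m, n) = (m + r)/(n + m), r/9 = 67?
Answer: -281/547695 ≈ -0.00051306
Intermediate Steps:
r = 603 (r = 9*67 = 603)
O(m, n) = -(603 + m)/(3*(m + n)) (O(m, n) = -(m + 603)/(3*(n + m)) = -(603 + m)/(3*(m + n)))
O(-41, -49)/(-4057) = ((-201 - ⅓*(-41))/(-41 - 49))/(-4057) = ((-201 + 41/3)/(-90))*(-1/4057) = -1/90*(-562/3)*(-1/4057) = (281/135)*(-1/4057) = -281/547695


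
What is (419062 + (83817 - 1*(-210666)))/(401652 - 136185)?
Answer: 713545/265467 ≈ 2.6879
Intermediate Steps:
(419062 + (83817 - 1*(-210666)))/(401652 - 136185) = (419062 + (83817 + 210666))/265467 = (419062 + 294483)*(1/265467) = 713545*(1/265467) = 713545/265467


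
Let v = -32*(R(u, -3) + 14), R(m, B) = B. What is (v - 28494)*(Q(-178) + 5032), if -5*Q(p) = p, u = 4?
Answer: -730899948/5 ≈ -1.4618e+8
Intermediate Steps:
Q(p) = -p/5
v = -352 (v = -32*(-3 + 14) = -32*11 = -352)
(v - 28494)*(Q(-178) + 5032) = (-352 - 28494)*(-⅕*(-178) + 5032) = -28846*(178/5 + 5032) = -28846*25338/5 = -730899948/5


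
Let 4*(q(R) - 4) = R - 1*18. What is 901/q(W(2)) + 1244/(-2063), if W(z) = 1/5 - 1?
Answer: -18596338/14441 ≈ -1287.7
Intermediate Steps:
W(z) = -4/5 (W(z) = 1*(1/5) - 1 = 1/5 - 1 = -4/5)
q(R) = -1/2 + R/4 (q(R) = 4 + (R - 1*18)/4 = 4 + (R - 18)/4 = 4 + (-18 + R)/4 = 4 + (-9/2 + R/4) = -1/2 + R/4)
901/q(W(2)) + 1244/(-2063) = 901/(-1/2 + (1/4)*(-4/5)) + 1244/(-2063) = 901/(-1/2 - 1/5) + 1244*(-1/2063) = 901/(-7/10) - 1244/2063 = 901*(-10/7) - 1244/2063 = -9010/7 - 1244/2063 = -18596338/14441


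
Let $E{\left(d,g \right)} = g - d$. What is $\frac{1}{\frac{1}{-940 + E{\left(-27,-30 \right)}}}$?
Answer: $-943$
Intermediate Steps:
$\frac{1}{\frac{1}{-940 + E{\left(-27,-30 \right)}}} = \frac{1}{\frac{1}{-940 - 3}} = \frac{1}{\frac{1}{-943}} = \frac{1}{- \frac{1}{943}} = -943$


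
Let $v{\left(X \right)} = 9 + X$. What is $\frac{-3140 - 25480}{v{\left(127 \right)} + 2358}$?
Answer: $- \frac{14310}{1247} \approx -11.476$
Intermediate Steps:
$\frac{-3140 - 25480}{v{\left(127 \right)} + 2358} = \frac{-3140 - 25480}{\left(9 + 127\right) + 2358} = - \frac{28620}{136 + 2358} = - \frac{28620}{2494} = \left(-28620\right) \frac{1}{2494} = - \frac{14310}{1247}$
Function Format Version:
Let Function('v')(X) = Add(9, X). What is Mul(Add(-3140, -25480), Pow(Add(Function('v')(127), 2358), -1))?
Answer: Rational(-14310, 1247) ≈ -11.476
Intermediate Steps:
Mul(Add(-3140, -25480), Pow(Add(Function('v')(127), 2358), -1)) = Mul(Add(-3140, -25480), Pow(Add(Add(9, 127), 2358), -1)) = Mul(-28620, Pow(Add(136, 2358), -1)) = Mul(-28620, Pow(2494, -1)) = Mul(-28620, Rational(1, 2494)) = Rational(-14310, 1247)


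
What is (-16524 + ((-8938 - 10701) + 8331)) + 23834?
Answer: -3998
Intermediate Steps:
(-16524 + ((-8938 - 10701) + 8331)) + 23834 = (-16524 + (-19639 + 8331)) + 23834 = (-16524 - 11308) + 23834 = -27832 + 23834 = -3998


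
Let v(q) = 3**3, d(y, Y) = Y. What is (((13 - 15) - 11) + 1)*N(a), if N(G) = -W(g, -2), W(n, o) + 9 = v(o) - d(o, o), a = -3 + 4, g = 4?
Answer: 240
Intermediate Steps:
v(q) = 27
a = 1
W(n, o) = 18 - o (W(n, o) = -9 + (27 - o) = 18 - o)
N(G) = -20 (N(G) = -(18 - 1*(-2)) = -(18 + 2) = -1*20 = -20)
(((13 - 15) - 11) + 1)*N(a) = (((13 - 15) - 11) + 1)*(-20) = ((-2 - 11) + 1)*(-20) = (-13 + 1)*(-20) = -12*(-20) = 240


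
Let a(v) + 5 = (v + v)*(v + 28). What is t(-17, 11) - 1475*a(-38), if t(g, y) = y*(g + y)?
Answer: -1113691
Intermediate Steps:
a(v) = -5 + 2*v*(28 + v) (a(v) = -5 + (v + v)*(v + 28) = -5 + (2*v)*(28 + v) = -5 + 2*v*(28 + v))
t(-17, 11) - 1475*a(-38) = 11*(-17 + 11) - 1475*(-5 + 2*(-38)² + 56*(-38)) = 11*(-6) - 1475*(-5 + 2*1444 - 2128) = -66 - 1475*(-5 + 2888 - 2128) = -66 - 1475*755 = -66 - 1113625 = -1113691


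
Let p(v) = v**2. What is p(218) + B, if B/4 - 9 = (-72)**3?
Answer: -1445432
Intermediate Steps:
B = -1492956 (B = 36 + 4*(-72)**3 = 36 + 4*(-373248) = 36 - 1492992 = -1492956)
p(218) + B = 218**2 - 1492956 = 47524 - 1492956 = -1445432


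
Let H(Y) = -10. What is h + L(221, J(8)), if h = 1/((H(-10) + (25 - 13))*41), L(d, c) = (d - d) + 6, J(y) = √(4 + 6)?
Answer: 493/82 ≈ 6.0122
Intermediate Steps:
J(y) = √10
L(d, c) = 6 (L(d, c) = 0 + 6 = 6)
h = 1/82 (h = 1/((-10 + (25 - 13))*41) = 1/((-10 + 12)*41) = 1/(2*41) = 1/82 ≈ 0.012195)
h + L(221, J(8)) = 1/82 + 6 = 493/82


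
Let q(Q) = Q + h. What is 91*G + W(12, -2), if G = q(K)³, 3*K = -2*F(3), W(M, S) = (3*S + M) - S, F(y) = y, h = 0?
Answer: -720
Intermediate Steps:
W(M, S) = M + 2*S (W(M, S) = (M + 3*S) - S = M + 2*S)
K = -2 (K = (-2*3)/3 = (⅓)*(-6) = -2)
q(Q) = Q (q(Q) = Q + 0 = Q)
G = -8 (G = (-2)³ = -8)
91*G + W(12, -2) = 91*(-8) + (12 + 2*(-2)) = -728 + (12 - 4) = -728 + 8 = -720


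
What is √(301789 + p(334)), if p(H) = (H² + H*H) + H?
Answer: √525235 ≈ 724.73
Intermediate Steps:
p(H) = H + 2*H² (p(H) = (H² + H²) + H = 2*H² + H = H + 2*H²)
√(301789 + p(334)) = √(301789 + 334*(1 + 2*334)) = √(301789 + 334*(1 + 668)) = √(301789 + 334*669) = √(301789 + 223446) = √525235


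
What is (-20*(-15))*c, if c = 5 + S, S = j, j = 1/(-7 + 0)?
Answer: 10200/7 ≈ 1457.1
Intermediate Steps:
j = -⅐ (j = 1/(-7) = -⅐ ≈ -0.14286)
S = -⅐ ≈ -0.14286
c = 34/7 (c = 5 - ⅐ = 34/7 ≈ 4.8571)
(-20*(-15))*c = -20*(-15)*(34/7) = 300*(34/7) = 10200/7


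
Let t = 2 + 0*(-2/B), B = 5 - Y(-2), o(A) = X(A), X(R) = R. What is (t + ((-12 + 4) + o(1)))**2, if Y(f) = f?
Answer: 25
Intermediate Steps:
o(A) = A
B = 7 (B = 5 - 1*(-2) = 5 + 2 = 7)
t = 2 (t = 2 + 0*(-2/7) = 2 + 0 = 2)
(t + ((-12 + 4) + o(1)))**2 = (2 + ((-12 + 4) + 1))**2 = (2 + (-8 + 1))**2 = (2 - 7)**2 = (-5)**2 = 25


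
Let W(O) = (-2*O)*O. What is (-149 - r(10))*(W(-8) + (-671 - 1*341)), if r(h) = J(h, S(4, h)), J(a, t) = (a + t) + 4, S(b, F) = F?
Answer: 197220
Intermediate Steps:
J(a, t) = 4 + a + t
r(h) = 4 + 2*h (r(h) = 4 + h + h = 4 + 2*h)
W(O) = -2*O²
(-149 - r(10))*(W(-8) + (-671 - 1*341)) = (-149 - (4 + 2*10))*(-2*(-8)² + (-671 - 1*341)) = (-149 - (4 + 20))*(-2*64 + (-671 - 341)) = (-149 - 1*24)*(-128 - 1012) = (-149 - 24)*(-1140) = -173*(-1140) = 197220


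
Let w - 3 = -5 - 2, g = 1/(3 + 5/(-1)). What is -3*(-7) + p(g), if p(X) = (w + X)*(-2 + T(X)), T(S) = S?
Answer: 129/4 ≈ 32.250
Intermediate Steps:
g = -½ (g = 1/(3 + 5*(-1)) = 1/(3 - 5) = 1/(-2) = -½ ≈ -0.50000)
w = -4 (w = 3 + (-5 - 2) = 3 - 7 = -4)
p(X) = (-4 + X)*(-2 + X)
-3*(-7) + p(g) = -3*(-7) + (8 + (-½)² - 6*(-½)) = 21 + (8 + ¼ + 3) = 21 + 45/4 = 129/4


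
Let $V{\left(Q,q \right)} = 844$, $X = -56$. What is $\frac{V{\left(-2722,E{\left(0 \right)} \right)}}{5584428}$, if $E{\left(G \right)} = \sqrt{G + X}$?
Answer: $\frac{211}{1396107} \approx 0.00015113$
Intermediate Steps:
$E{\left(G \right)} = \sqrt{-56 + G}$ ($E{\left(G \right)} = \sqrt{G - 56} = \sqrt{-56 + G}$)
$\frac{V{\left(-2722,E{\left(0 \right)} \right)}}{5584428} = \frac{844}{5584428} = 844 \cdot \frac{1}{5584428} = \frac{211}{1396107}$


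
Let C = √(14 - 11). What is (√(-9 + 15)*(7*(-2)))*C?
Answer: -42*√2 ≈ -59.397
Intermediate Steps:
C = √3 ≈ 1.7320
(√(-9 + 15)*(7*(-2)))*C = (√(-9 + 15)*(7*(-2)))*√3 = (√6*(-14))*√3 = (-14*√6)*√3 = -42*√2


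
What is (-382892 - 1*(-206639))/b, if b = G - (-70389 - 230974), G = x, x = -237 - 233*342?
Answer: -176253/221440 ≈ -0.79594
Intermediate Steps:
x = -79923 (x = -237 - 79686 = -79923)
G = -79923
b = 221440 (b = -79923 - (-70389 - 230974) = -79923 - 1*(-301363) = -79923 + 301363 = 221440)
(-382892 - 1*(-206639))/b = (-382892 - 1*(-206639))/221440 = (-382892 + 206639)*(1/221440) = -176253*1/221440 = -176253/221440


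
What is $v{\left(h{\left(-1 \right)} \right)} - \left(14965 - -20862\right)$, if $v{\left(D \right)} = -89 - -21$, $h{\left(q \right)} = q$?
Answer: $-35895$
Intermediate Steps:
$v{\left(D \right)} = -68$ ($v{\left(D \right)} = -89 + 21 = -68$)
$v{\left(h{\left(-1 \right)} \right)} - \left(14965 - -20862\right) = -68 - \left(14965 - -20862\right) = -68 - \left(14965 + 20862\right) = -68 - 35827 = -35895$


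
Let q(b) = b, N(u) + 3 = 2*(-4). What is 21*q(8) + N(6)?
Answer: 157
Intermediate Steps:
N(u) = -11 (N(u) = -3 + 2*(-4) = -3 - 8 = -11)
21*q(8) + N(6) = 21*8 - 11 = 168 - 11 = 157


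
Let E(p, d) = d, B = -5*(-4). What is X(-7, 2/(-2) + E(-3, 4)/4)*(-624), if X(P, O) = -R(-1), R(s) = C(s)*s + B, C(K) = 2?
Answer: 11232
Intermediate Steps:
B = 20
R(s) = 20 + 2*s (R(s) = 2*s + 20 = 20 + 2*s)
X(P, O) = -18 (X(P, O) = -(20 + 2*(-1)) = -(20 - 2) = -1*18 = -18)
X(-7, 2/(-2) + E(-3, 4)/4)*(-624) = -18*(-624) = 11232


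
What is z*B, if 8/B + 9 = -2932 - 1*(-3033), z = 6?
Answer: 12/23 ≈ 0.52174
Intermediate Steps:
B = 2/23 (B = 8/(-9 + (-2932 - 1*(-3033))) = 8/(-9 + (-2932 + 3033)) = 8/(-9 + 101) = 8/92 = 8*(1/92) = 2/23 ≈ 0.086957)
z*B = 6*(2/23) = 12/23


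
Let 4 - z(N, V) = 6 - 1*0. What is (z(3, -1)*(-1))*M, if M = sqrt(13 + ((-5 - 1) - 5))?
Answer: 2*sqrt(2) ≈ 2.8284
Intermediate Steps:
z(N, V) = -2 (z(N, V) = 4 - (6 - 1*0) = 4 - (6 + 0) = 4 - 1*6 = 4 - 6 = -2)
M = sqrt(2) (M = sqrt(13 + (-6 - 5)) = sqrt(13 - 11) = sqrt(2) ≈ 1.4142)
(z(3, -1)*(-1))*M = (-2*(-1))*sqrt(2) = 2*sqrt(2)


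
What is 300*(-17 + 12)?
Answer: -1500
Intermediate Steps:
300*(-17 + 12) = 300*(-5) = -1500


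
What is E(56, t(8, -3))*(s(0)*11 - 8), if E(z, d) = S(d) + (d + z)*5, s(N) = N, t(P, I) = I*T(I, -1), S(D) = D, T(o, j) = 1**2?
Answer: -2096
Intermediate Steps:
T(o, j) = 1
t(P, I) = I (t(P, I) = I*1 = I)
E(z, d) = 5*z + 6*d (E(z, d) = d + (d + z)*5 = d + (5*d + 5*z) = 5*z + 6*d)
E(56, t(8, -3))*(s(0)*11 - 8) = (5*56 + 6*(-3))*(0*11 - 8) = (280 - 18)*(0 - 8) = 262*(-8) = -2096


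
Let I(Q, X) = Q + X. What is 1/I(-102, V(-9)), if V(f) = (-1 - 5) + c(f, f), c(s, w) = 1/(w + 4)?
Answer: -5/541 ≈ -0.0092421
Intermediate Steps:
c(s, w) = 1/(4 + w)
V(f) = -6 + 1/(4 + f) (V(f) = (-1 - 5) + 1/(4 + f) = -6 + 1/(4 + f))
1/I(-102, V(-9)) = 1/(-102 + (-23 - 6*(-9))/(4 - 9)) = 1/(-102 + (-23 + 54)/(-5)) = 1/(-102 - ⅕*31) = 1/(-102 - 31/5) = 1/(-541/5) = -5/541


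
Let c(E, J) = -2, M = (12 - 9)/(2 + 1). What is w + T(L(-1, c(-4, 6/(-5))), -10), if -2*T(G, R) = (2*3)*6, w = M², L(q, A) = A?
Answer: -17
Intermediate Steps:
M = 1 (M = 3/3 = 3*(⅓) = 1)
w = 1 (w = 1² = 1)
T(G, R) = -18 (T(G, R) = -2*3*6/2 = -3*6 = -½*36 = -18)
w + T(L(-1, c(-4, 6/(-5))), -10) = 1 - 18 = -17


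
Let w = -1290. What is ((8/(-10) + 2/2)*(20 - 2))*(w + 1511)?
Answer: 3978/5 ≈ 795.60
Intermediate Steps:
((8/(-10) + 2/2)*(20 - 2))*(w + 1511) = ((8/(-10) + 2/2)*(20 - 2))*(-1290 + 1511) = ((8*(-1/10) + 2*(1/2))*18)*221 = ((-4/5 + 1)*18)*221 = ((1/5)*18)*221 = (18/5)*221 = 3978/5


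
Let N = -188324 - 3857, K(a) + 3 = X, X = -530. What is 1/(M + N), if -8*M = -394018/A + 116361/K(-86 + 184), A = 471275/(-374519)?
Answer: -2009516600/464789403847611 ≈ -4.3235e-6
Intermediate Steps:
A = -471275/374519 (A = 471275*(-1/374519) = -471275/374519 ≈ -1.2583)
K(a) = -533 (K(a) = -3 - 530 = -533)
M = -78598494143011/2009516600 (M = -(-394018/(-471275/374519) + 116361/(-533))/8 = -(-394018*(-374519/471275) + 116361*(-1/533))/8 = -(147567227342/471275 - 116361/533)/8 = -⅛*78598494143011/251189575 = -78598494143011/2009516600 ≈ -39113.)
N = -192181
1/(M + N) = 1/(-78598494143011/2009516600 - 192181) = 1/(-464789403847611/2009516600) = -2009516600/464789403847611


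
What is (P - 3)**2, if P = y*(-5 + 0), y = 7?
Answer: 1444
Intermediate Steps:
P = -35 (P = 7*(-5 + 0) = 7*(-5) = -35)
(P - 3)**2 = (-35 - 3)**2 = (-38)**2 = 1444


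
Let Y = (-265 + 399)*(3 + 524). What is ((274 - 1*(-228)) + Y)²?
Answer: 5058054400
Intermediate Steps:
Y = 70618 (Y = 134*527 = 70618)
((274 - 1*(-228)) + Y)² = ((274 - 1*(-228)) + 70618)² = ((274 + 228) + 70618)² = (502 + 70618)² = 71120² = 5058054400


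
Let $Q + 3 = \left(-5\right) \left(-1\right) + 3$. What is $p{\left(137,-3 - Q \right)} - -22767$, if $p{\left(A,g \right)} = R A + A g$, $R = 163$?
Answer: $44002$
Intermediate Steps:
$Q = 5$ ($Q = -3 + \left(\left(-5\right) \left(-1\right) + 3\right) = -3 + \left(5 + 3\right) = -3 + 8 = 5$)
$p{\left(A,g \right)} = 163 A + A g$
$p{\left(137,-3 - Q \right)} - -22767 = 137 \left(163 - 8\right) - -22767 = 137 \left(163 - 8\right) + 22767 = 137 \cdot 155 + 22767 = 21235 + 22767 = 44002$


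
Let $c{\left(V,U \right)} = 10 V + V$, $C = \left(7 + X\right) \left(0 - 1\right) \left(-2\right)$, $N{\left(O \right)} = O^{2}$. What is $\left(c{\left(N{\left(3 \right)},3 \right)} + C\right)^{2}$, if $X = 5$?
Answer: $15129$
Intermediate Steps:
$C = 24$ ($C = \left(7 + 5\right) \left(0 - 1\right) \left(-2\right) = 12 \left(\left(-1\right) \left(-2\right)\right) = 12 \cdot 2 = 24$)
$c{\left(V,U \right)} = 11 V$
$\left(c{\left(N{\left(3 \right)},3 \right)} + C\right)^{2} = \left(11 \cdot 3^{2} + 24\right)^{2} = \left(11 \cdot 9 + 24\right)^{2} = \left(99 + 24\right)^{2} = 123^{2} = 15129$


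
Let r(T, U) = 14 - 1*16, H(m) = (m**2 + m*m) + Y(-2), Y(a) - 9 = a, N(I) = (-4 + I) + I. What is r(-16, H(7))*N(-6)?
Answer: 32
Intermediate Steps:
N(I) = -4 + 2*I
Y(a) = 9 + a
H(m) = 7 + 2*m**2 (H(m) = (m**2 + m*m) + (9 - 2) = (m**2 + m**2) + 7 = 2*m**2 + 7 = 7 + 2*m**2)
r(T, U) = -2 (r(T, U) = 14 - 16 = -2)
r(-16, H(7))*N(-6) = -2*(-4 + 2*(-6)) = -2*(-4 - 12) = -2*(-16) = 32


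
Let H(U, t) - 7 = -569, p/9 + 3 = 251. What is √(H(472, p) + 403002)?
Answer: 2*√100610 ≈ 634.38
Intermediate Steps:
p = 2232 (p = -27 + 9*251 = -27 + 2259 = 2232)
H(U, t) = -562 (H(U, t) = 7 - 569 = -562)
√(H(472, p) + 403002) = √(-562 + 403002) = √402440 = 2*√100610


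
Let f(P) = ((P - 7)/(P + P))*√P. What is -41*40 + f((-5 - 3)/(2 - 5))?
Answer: -1640 - 13*√6/24 ≈ -1641.3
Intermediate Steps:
f(P) = (-7 + P)/(2*√P) (f(P) = ((-7 + P)/((2*P)))*√P = ((-7 + P)*(1/(2*P)))*√P = ((-7 + P)/(2*P))*√P = (-7 + P)/(2*√P))
-41*40 + f((-5 - 3)/(2 - 5)) = -41*40 + (-7 + (-5 - 3)/(2 - 5))/(2*√((-5 - 3)/(2 - 5))) = -1640 + (-7 - 8/(-3))/(2*√(-8/(-3))) = -1640 + (-7 - 8*(-⅓))/(2*√(-8*(-⅓))) = -1640 + (-7 + 8/3)/(2*√(8/3)) = -1640 + (½)*(√6/4)*(-13/3) = -1640 - 13*√6/24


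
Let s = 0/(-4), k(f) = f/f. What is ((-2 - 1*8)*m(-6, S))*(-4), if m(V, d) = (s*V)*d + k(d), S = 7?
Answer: 40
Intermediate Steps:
k(f) = 1
s = 0 (s = 0*(-¼) = 0)
m(V, d) = 1 (m(V, d) = (0*V)*d + 1 = 0*d + 1 = 0 + 1 = 1)
((-2 - 1*8)*m(-6, S))*(-4) = ((-2 - 1*8)*1)*(-4) = ((-2 - 8)*1)*(-4) = -10*1*(-4) = -10*(-4) = 40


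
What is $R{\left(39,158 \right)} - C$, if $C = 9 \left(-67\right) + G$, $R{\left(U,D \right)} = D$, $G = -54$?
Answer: $815$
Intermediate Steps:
$C = -657$ ($C = 9 \left(-67\right) - 54 = -603 - 54 = -657$)
$R{\left(39,158 \right)} - C = 158 - -657 = 158 + 657 = 815$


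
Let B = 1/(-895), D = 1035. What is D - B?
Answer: 926326/895 ≈ 1035.0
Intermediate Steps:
B = -1/895 ≈ -0.0011173
D - B = 1035 - 1*(-1/895) = 1035 + 1/895 = 926326/895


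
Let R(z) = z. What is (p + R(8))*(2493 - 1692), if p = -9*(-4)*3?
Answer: 92916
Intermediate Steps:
p = 108 (p = 36*3 = 108)
(p + R(8))*(2493 - 1692) = (108 + 8)*(2493 - 1692) = 116*801 = 92916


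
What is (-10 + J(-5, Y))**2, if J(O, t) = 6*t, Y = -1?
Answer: 256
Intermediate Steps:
(-10 + J(-5, Y))**2 = (-10 + 6*(-1))**2 = (-10 - 6)**2 = (-16)**2 = 256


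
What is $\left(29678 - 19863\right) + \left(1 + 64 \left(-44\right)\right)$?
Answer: $7000$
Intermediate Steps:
$\left(29678 - 19863\right) + \left(1 + 64 \left(-44\right)\right) = 9815 + \left(1 - 2816\right) = 9815 - 2815 = 7000$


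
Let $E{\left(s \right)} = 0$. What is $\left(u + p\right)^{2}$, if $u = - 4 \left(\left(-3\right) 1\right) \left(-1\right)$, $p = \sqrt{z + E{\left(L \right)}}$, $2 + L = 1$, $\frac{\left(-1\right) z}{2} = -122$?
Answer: $388 - 48 \sqrt{61} \approx 13.108$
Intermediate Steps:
$z = 244$ ($z = \left(-2\right) \left(-122\right) = 244$)
$L = -1$ ($L = -2 + 1 = -1$)
$p = 2 \sqrt{61}$ ($p = \sqrt{244 + 0} = \sqrt{244} = 2 \sqrt{61} \approx 15.62$)
$u = -12$ ($u = \left(-4\right) \left(-3\right) \left(-1\right) = 12 \left(-1\right) = -12$)
$\left(u + p\right)^{2} = \left(-12 + 2 \sqrt{61}\right)^{2}$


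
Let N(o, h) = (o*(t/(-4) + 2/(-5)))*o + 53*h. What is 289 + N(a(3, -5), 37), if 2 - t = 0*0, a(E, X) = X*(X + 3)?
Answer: 2160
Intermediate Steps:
a(E, X) = X*(3 + X)
t = 2 (t = 2 - 0*0 = 2 - 1*0 = 2 + 0 = 2)
N(o, h) = 53*h - 9*o**2/10 (N(o, h) = (o*(2/(-4) + 2/(-5)))*o + 53*h = (o*(2*(-1/4) + 2*(-1/5)))*o + 53*h = (o*(-1/2 - 2/5))*o + 53*h = (o*(-9/10))*o + 53*h = (-9*o/10)*o + 53*h = -9*o**2/10 + 53*h = 53*h - 9*o**2/10)
289 + N(a(3, -5), 37) = 289 + (53*37 - 9*25*(3 - 5)**2/10) = 289 + (1961 - 9*(-5*(-2))**2/10) = 289 + (1961 - 9/10*10**2) = 289 + (1961 - 9/10*100) = 289 + (1961 - 90) = 289 + 1871 = 2160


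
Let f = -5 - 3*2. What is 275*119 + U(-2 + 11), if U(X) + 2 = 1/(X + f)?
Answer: 65445/2 ≈ 32723.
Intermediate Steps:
f = -11 (f = -5 - 6 = -11)
U(X) = -2 + 1/(-11 + X) (U(X) = -2 + 1/(X - 11) = -2 + 1/(-11 + X))
275*119 + U(-2 + 11) = 275*119 + (23 - 2*(-2 + 11))/(-11 + (-2 + 11)) = 32725 + (23 - 2*9)/(-11 + 9) = 32725 + (23 - 18)/(-2) = 32725 - ½*5 = 32725 - 5/2 = 65445/2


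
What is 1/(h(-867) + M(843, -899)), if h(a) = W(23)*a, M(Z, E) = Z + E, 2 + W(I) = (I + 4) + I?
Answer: -1/41672 ≈ -2.3997e-5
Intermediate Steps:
W(I) = 2 + 2*I (W(I) = -2 + ((I + 4) + I) = -2 + ((4 + I) + I) = -2 + (4 + 2*I) = 2 + 2*I)
M(Z, E) = E + Z
h(a) = 48*a (h(a) = (2 + 2*23)*a = (2 + 46)*a = 48*a)
1/(h(-867) + M(843, -899)) = 1/(48*(-867) + (-899 + 843)) = 1/(-41616 - 56) = 1/(-41672) = -1/41672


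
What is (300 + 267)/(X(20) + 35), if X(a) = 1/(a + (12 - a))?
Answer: 6804/421 ≈ 16.162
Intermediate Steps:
X(a) = 1/12
(300 + 267)/(X(20) + 35) = (300 + 267)/(1/12 + 35) = 567/(421/12) = 567*(12/421) = 6804/421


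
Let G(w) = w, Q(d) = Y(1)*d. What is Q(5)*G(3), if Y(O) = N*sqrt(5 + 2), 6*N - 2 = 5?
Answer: 35*sqrt(7)/2 ≈ 46.301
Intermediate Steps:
N = 7/6 (N = 1/3 + (1/6)*5 = 1/3 + 5/6 = 7/6 ≈ 1.1667)
Y(O) = 7*sqrt(7)/6 (Y(O) = 7*sqrt(5 + 2)/6 = 7*sqrt(7)/6)
Q(d) = 7*d*sqrt(7)/6 (Q(d) = (7*sqrt(7)/6)*d = 7*d*sqrt(7)/6)
Q(5)*G(3) = ((7/6)*5*sqrt(7))*3 = (35*sqrt(7)/6)*3 = 35*sqrt(7)/2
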